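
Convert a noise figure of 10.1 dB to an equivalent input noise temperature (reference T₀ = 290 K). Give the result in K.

F = 10^(10.1/10) = 10.2329
T_e = (F − 1)·T₀ = (10.2329 − 1) × 290 = 2678 K

2678 K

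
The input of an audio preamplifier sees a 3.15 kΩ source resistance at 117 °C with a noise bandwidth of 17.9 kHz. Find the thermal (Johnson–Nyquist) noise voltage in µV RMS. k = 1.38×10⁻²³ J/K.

1.10 µV

T = 117 °C + 273.15 = 390.15 K
V_n = √(4kTRB)
4kTRB = 4 × 1.38×10⁻²³ × 390.15 × 3.15×10³ × 1.79×10⁴ = 1.21×10⁻¹² V²
V_n = √(1.21×10⁻¹²) = 1.10×10⁻⁶ V = 1.10 µV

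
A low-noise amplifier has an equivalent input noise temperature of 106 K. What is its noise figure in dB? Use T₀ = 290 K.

F = 1 + T_e/T₀ = 1 + 106/290 = 1.36552
NF = 10 log₁₀(1.36552) = 1.35 dB

1.35 dB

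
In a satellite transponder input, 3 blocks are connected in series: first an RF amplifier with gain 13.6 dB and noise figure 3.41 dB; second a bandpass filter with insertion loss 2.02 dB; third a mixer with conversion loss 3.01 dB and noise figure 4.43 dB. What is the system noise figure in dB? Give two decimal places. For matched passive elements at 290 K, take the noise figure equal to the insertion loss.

Convert to linear (a loss of L dB is a gain of −L dB): F_i = 10^(NF_i/10), G_i = 10^(G_i,dB/10)
  Stage 1: F_1 = 10^(3.41/10) = 2.193, G_1 = 10^(13.6/10) = 22.91
  Stage 2: F_2 = 10^(2.02/10) = 1.592, G_2 = 10^(−2.02/10) = 0.6281
  Stage 3: F_3 = 10^(4.43/10) = 2.773, G_3 = 10^(−3.01/10) = 0.5000
Friis cascade:
  F = 2.193 + (1.592 − 1)/22.91 + (2.773 − 1)/14.39 = 2.342
NF = 10 log₁₀(2.342) = 3.70 dB

3.70 dB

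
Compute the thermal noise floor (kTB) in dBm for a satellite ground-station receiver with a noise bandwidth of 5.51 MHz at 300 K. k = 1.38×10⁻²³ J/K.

−106.4 dBm

P_n = kTB = 1.38×10⁻²³ × 300 × 5.51×10⁶ = 2.28×10⁻¹⁴ W
In dBm: 10 log₁₀(2.28×10⁻¹⁴ / 10⁻³) = −106.4 dBm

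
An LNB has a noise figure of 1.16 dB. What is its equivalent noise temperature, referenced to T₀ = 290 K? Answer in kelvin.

88.8 K

F = 10^(1.16/10) = 1.30617
T_e = (F − 1)·T₀ = (1.30617 − 1) × 290 = 88.8 K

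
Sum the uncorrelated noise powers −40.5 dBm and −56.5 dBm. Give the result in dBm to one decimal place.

Convert to linear, add, convert back:
P₁ = 8.91×10⁻⁸ W, P₂ = 2.24×10⁻⁹ W
P_tot = 9.14×10⁻⁸ W → 10 log₁₀(P_tot / 10⁻³) = −40.4 dBm

−40.4 dBm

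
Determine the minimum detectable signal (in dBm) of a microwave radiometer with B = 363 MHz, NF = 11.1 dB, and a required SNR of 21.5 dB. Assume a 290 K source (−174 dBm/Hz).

Sensitivity = −174 + 10 log₁₀(B) + NF + SNR_min
= −174 + 85.6 + 11.1 + 21.5
= −55.8 dBm → −55.8 dBm

−55.8 dBm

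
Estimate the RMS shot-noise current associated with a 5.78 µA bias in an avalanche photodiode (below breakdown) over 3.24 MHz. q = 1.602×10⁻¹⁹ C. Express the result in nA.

I_n = √(2qI·B)
2qI·B = 2 × 1.602×10⁻¹⁹ × 5.78×10⁻⁶ × 3.24×10⁶ = 6.00×10⁻¹⁸ A²
I_n = √(6.00×10⁻¹⁸) = 2.45×10⁻⁹ A = 2.45 nA

2.45 nA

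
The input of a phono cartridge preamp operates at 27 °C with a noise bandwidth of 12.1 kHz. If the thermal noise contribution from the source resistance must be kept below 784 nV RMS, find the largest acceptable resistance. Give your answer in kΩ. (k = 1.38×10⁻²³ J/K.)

3.07 kΩ

T = 27 °C + 273.15 = 300.15 K
Johnson–Nyquist: V_n = √(4kTRB) ⇒ R = V_n² / (4kTB)
4kTB = 4 × 1.38×10⁻²³ × 300.15 × 1.21×10⁴ = 2.00×10⁻¹⁶
R = (7.84×10⁻⁷)² / 2.00×10⁻¹⁶ = 3.07×10³ Ω = 3.07 kΩ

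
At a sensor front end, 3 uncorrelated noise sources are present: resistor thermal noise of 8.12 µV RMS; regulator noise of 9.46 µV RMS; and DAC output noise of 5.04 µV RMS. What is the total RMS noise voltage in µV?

13.4 µV

Uncorrelated sources add in power (mean-square): V_tot = √(ΣV_i²)
V_tot = √[(8.12×10⁻⁶)² + (9.46×10⁻⁶)² + (5.04×10⁻⁶)²] = 1.34×10⁻⁵ V = 13.4 µV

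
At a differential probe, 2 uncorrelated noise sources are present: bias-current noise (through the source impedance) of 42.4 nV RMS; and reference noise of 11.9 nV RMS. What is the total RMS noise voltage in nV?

Uncorrelated sources add in power (mean-square): V_tot = √(ΣV_i²)
V_tot = √[(4.24×10⁻⁸)² + (1.19×10⁻⁸)²] = 4.40×10⁻⁸ V = 44.0 nV

44.0 nV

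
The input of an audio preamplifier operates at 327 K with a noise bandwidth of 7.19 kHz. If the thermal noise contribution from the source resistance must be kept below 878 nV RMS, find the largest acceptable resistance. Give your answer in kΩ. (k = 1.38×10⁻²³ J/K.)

Johnson–Nyquist: V_n = √(4kTRB) ⇒ R = V_n² / (4kTB)
4kTB = 4 × 1.38×10⁻²³ × 327 × 7.19×10³ = 1.30×10⁻¹⁶
R = (8.78×10⁻⁷)² / 1.30×10⁻¹⁶ = 5.94×10³ Ω = 5.94 kΩ

5.94 kΩ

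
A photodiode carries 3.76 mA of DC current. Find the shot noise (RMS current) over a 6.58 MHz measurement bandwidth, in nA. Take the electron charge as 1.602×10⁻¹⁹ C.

89.0 nA

I_n = √(2qI·B)
2qI·B = 2 × 1.602×10⁻¹⁹ × 3.76×10⁻³ × 6.58×10⁶ = 7.93×10⁻¹⁵ A²
I_n = √(7.93×10⁻¹⁵) = 8.90×10⁻⁸ A = 89.0 nA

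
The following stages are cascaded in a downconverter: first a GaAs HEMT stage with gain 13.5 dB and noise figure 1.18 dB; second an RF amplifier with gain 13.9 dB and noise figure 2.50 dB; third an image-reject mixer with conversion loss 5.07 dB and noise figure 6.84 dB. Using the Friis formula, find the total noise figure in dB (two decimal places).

Convert to linear (a loss of L dB is a gain of −L dB): F_i = 10^(NF_i/10), G_i = 10^(G_i,dB/10)
  Stage 1: F_1 = 10^(1.18/10) = 1.312, G_1 = 10^(13.5/10) = 22.39
  Stage 2: F_2 = 10^(2.50/10) = 1.778, G_2 = 10^(13.9/10) = 24.55
  Stage 3: F_3 = 10^(6.84/10) = 4.831, G_3 = 10^(−5.07/10) = 0.3112
Friis cascade:
  F = 1.312 + (1.778 − 1)/22.39 + (4.831 − 1)/549.5 = 1.354
NF = 10 log₁₀(1.354) = 1.32 dB

1.32 dB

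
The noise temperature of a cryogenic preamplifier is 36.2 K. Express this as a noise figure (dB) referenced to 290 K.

0.511 dB

F = 1 + T_e/T₀ = 1 + 36.2/290 = 1.12483
NF = 10 log₁₀(1.12483) = 0.511 dB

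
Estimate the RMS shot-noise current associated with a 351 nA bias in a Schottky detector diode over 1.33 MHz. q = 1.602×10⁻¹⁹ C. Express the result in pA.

387 pA

I_n = √(2qI·B)
2qI·B = 2 × 1.602×10⁻¹⁹ × 3.51×10⁻⁷ × 1.33×10⁶ = 1.50×10⁻¹⁹ A²
I_n = √(1.50×10⁻¹⁹) = 3.87×10⁻¹⁰ A = 387 pA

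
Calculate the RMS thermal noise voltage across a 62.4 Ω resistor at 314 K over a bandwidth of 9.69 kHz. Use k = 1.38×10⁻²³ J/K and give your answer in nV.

V_n = √(4kTRB)
4kTRB = 4 × 1.38×10⁻²³ × 314 × 6.24×10¹ × 9.69×10³ = 1.05×10⁻¹⁴ V²
V_n = √(1.05×10⁻¹⁴) = 1.02×10⁻⁷ V = 102 nV

102 nV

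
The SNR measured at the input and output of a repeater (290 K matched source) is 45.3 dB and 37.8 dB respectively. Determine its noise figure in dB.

7.5 dB

NF (dB) = SNR_in(dB) − SNR_out(dB) when the source is at T₀
NF = 45.3 − 37.8 = 7.5 dB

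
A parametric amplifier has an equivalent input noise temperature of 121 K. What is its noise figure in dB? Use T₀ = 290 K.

1.51 dB

F = 1 + T_e/T₀ = 1 + 121/290 = 1.41724
NF = 10 log₁₀(1.41724) = 1.51 dB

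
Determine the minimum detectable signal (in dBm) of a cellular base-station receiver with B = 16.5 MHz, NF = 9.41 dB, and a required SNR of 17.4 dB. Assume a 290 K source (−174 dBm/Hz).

−75.0 dBm

Sensitivity = −174 + 10 log₁₀(B) + NF + SNR_min
= −174 + 72.17 + 9.41 + 17.4
= −75.02 dBm → −75.0 dBm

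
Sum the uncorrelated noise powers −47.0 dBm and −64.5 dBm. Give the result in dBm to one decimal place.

−46.9 dBm

Convert to linear, add, convert back:
P₁ = 2.00×10⁻⁸ W, P₂ = 3.55×10⁻¹⁰ W
P_tot = 2.03×10⁻⁸ W → 10 log₁₀(P_tot / 10⁻³) = −46.9 dBm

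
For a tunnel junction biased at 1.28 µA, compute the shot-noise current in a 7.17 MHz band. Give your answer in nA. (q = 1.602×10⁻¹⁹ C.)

I_n = √(2qI·B)
2qI·B = 2 × 1.602×10⁻¹⁹ × 1.28×10⁻⁶ × 7.17×10⁶ = 2.94×10⁻¹⁸ A²
I_n = √(2.94×10⁻¹⁸) = 1.71×10⁻⁹ A = 1.71 nA

1.71 nA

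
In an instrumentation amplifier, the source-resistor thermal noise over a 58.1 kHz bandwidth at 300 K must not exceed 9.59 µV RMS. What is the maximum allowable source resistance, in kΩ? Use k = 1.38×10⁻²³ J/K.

95.6 kΩ

Johnson–Nyquist: V_n = √(4kTRB) ⇒ R = V_n² / (4kTB)
4kTB = 4 × 1.38×10⁻²³ × 300 × 5.81×10⁴ = 9.62×10⁻¹⁶
R = (9.59×10⁻⁶)² / 9.62×10⁻¹⁶ = 9.56×10⁴ Ω = 95.6 kΩ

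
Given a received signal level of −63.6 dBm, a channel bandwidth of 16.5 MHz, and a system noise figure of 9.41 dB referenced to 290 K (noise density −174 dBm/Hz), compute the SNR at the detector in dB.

28.8 dB

Noise floor: N = −174 + 10 log₁₀(B) + NF
10 log₁₀(1.65×10⁷) = 72.17 dB
N = −174 + 72.17 + 9.41 = −92.42 dBm
SNR = P_sig − N = −63.6 − (−92.42) = 28.82 dB → 28.8 dB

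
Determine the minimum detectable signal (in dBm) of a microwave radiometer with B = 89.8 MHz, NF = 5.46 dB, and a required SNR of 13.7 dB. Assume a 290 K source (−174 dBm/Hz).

−75.3 dBm

Sensitivity = −174 + 10 log₁₀(B) + NF + SNR_min
= −174 + 79.53 + 5.46 + 13.7
= −75.31 dBm → −75.3 dBm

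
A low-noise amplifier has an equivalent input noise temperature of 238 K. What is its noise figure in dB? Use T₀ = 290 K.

F = 1 + T_e/T₀ = 1 + 238/290 = 1.82069
NF = 10 log₁₀(1.82069) = 2.60 dB

2.60 dB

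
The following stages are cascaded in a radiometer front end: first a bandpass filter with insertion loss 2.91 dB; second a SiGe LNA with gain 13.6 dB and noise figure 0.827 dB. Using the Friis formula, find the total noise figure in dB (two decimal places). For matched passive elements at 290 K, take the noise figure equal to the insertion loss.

Convert to linear (a loss of L dB is a gain of −L dB): F_i = 10^(NF_i/10), G_i = 10^(G_i,dB/10)
  Stage 1: F_1 = 10^(2.91/10) = 1.954, G_1 = 10^(−2.91/10) = 0.5117
  Stage 2: F_2 = 10^(0.827/10) = 1.210, G_2 = 10^(13.6/10) = 22.91
Friis cascade:
  F = 1.954 + (1.210 − 1)/0.5117 = 2.364
NF = 10 log₁₀(2.364) = 3.74 dB

3.74 dB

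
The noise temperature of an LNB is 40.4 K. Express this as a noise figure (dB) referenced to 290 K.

0.566 dB

F = 1 + T_e/T₀ = 1 + 40.4/290 = 1.13931
NF = 10 log₁₀(1.13931) = 0.566 dB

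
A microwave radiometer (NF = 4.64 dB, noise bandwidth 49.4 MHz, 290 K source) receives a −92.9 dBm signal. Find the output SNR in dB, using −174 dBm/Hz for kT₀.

−0.5 dB

Noise floor: N = −174 + 10 log₁₀(B) + NF
10 log₁₀(4.94×10⁷) = 76.94 dB
N = −174 + 76.94 + 4.64 = −92.42 dBm
SNR = P_sig − N = −92.9 − (−92.42) = −0.48 dB → −0.5 dB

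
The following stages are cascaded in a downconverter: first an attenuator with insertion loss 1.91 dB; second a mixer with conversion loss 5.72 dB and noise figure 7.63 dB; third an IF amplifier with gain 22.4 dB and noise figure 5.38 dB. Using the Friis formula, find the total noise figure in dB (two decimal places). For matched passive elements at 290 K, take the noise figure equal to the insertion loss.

13.65 dB

Convert to linear (a loss of L dB is a gain of −L dB): F_i = 10^(NF_i/10), G_i = 10^(G_i,dB/10)
  Stage 1: F_1 = 10^(1.91/10) = 1.552, G_1 = 10^(−1.91/10) = 0.6442
  Stage 2: F_2 = 10^(7.63/10) = 5.794, G_2 = 10^(−5.72/10) = 0.2679
  Stage 3: F_3 = 10^(5.38/10) = 3.451, G_3 = 10^(22.4/10) = 173.8
Friis cascade:
  F = 1.552 + (5.794 − 1)/0.6442 + (3.451 − 1)/0.1726 = 23.20
NF = 10 log₁₀(23.20) = 13.65 dB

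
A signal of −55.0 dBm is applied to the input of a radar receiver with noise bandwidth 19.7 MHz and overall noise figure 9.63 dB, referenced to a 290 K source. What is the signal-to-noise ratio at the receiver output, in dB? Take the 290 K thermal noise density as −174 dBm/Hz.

36.4 dB

Noise floor: N = −174 + 10 log₁₀(B) + NF
10 log₁₀(1.97×10⁷) = 72.94 dB
N = −174 + 72.94 + 9.63 = −91.43 dBm
SNR = P_sig − N = −55.0 − (−91.43) = 36.43 dB → 36.4 dB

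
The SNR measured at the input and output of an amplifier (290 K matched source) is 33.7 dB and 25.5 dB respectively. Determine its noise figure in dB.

8.2 dB

NF (dB) = SNR_in(dB) − SNR_out(dB) when the source is at T₀
NF = 33.7 − 25.5 = 8.2 dB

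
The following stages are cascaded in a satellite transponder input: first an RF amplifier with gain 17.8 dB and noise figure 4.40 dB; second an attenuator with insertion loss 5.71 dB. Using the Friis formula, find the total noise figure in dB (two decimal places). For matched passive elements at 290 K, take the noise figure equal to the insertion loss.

4.47 dB

Convert to linear (a loss of L dB is a gain of −L dB): F_i = 10^(NF_i/10), G_i = 10^(G_i,dB/10)
  Stage 1: F_1 = 10^(4.40/10) = 2.754, G_1 = 10^(17.8/10) = 60.26
  Stage 2: F_2 = 10^(5.71/10) = 3.724, G_2 = 10^(−5.71/10) = 0.2685
Friis cascade:
  F = 2.754 + (3.724 − 1)/60.26 = 2.799
NF = 10 log₁₀(2.799) = 4.47 dB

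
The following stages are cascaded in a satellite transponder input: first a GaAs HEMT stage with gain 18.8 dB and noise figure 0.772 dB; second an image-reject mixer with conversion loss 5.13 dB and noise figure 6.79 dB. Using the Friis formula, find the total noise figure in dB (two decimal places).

Convert to linear (a loss of L dB is a gain of −L dB): F_i = 10^(NF_i/10), G_i = 10^(G_i,dB/10)
  Stage 1: F_1 = 10^(0.772/10) = 1.195, G_1 = 10^(18.8/10) = 75.86
  Stage 2: F_2 = 10^(6.79/10) = 4.775, G_2 = 10^(−5.13/10) = 0.3069
Friis cascade:
  F = 1.195 + (4.775 − 1)/75.86 = 1.244
NF = 10 log₁₀(1.244) = 0.95 dB

0.95 dB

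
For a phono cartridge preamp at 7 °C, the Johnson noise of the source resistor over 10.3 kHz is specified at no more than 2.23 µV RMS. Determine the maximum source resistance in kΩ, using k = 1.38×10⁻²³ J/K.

T = 7 °C + 273.15 = 280.15 K
Johnson–Nyquist: V_n = √(4kTRB) ⇒ R = V_n² / (4kTB)
4kTB = 4 × 1.38×10⁻²³ × 280.15 × 1.03×10⁴ = 1.59×10⁻¹⁶
R = (2.23×10⁻⁶)² / 1.59×10⁻¹⁶ = 3.12×10⁴ Ω = 31.2 kΩ

31.2 kΩ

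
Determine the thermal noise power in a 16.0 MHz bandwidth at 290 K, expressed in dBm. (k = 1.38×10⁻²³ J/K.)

−101.9 dBm

P_n = kTB = 1.38×10⁻²³ × 290 × 1.60×10⁷ = 6.40×10⁻¹⁴ W
In dBm: 10 log₁₀(6.40×10⁻¹⁴ / 10⁻³) = −101.9 dBm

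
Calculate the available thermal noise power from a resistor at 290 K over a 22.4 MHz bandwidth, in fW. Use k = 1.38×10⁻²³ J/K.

89.6 fW

P_n = kTB = 1.38×10⁻²³ × 290 × 2.24×10⁷ = 8.96×10⁻¹⁴ W = 89.6 fW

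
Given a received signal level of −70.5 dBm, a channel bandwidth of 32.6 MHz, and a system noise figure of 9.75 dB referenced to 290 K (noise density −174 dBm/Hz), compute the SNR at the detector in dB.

18.6 dB

Noise floor: N = −174 + 10 log₁₀(B) + NF
10 log₁₀(3.26×10⁷) = 75.13 dB
N = −174 + 75.13 + 9.75 = −89.12 dBm
SNR = P_sig − N = −70.5 − (−89.12) = 18.62 dB → 18.6 dB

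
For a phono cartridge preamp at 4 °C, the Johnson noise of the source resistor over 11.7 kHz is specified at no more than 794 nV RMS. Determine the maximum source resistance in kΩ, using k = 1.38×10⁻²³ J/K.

T = 4 °C + 273.15 = 277.15 K
Johnson–Nyquist: V_n = √(4kTRB) ⇒ R = V_n² / (4kTB)
4kTB = 4 × 1.38×10⁻²³ × 277.15 × 1.17×10⁴ = 1.79×10⁻¹⁶
R = (7.94×10⁻⁷)² / 1.79×10⁻¹⁶ = 3.52×10³ Ω = 3.52 kΩ

3.52 kΩ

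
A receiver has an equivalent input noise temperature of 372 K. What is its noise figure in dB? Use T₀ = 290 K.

3.58 dB

F = 1 + T_e/T₀ = 1 + 372/290 = 2.28276
NF = 10 log₁₀(2.28276) = 3.58 dB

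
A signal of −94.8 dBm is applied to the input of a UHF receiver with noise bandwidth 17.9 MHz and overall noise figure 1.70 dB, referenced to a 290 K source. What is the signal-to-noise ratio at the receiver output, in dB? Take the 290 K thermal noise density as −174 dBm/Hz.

Noise floor: N = −174 + 10 log₁₀(B) + NF
10 log₁₀(1.79×10⁷) = 72.53 dB
N = −174 + 72.53 + 1.70 = −99.77 dBm
SNR = P_sig − N = −94.8 − (−99.77) = 4.97 dB → 5.0 dB

5.0 dB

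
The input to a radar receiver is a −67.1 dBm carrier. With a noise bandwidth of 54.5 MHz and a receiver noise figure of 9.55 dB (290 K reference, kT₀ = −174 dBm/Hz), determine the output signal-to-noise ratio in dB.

20.0 dB

Noise floor: N = −174 + 10 log₁₀(B) + NF
10 log₁₀(5.45×10⁷) = 77.36 dB
N = −174 + 77.36 + 9.55 = −87.09 dBm
SNR = P_sig − N = −67.1 − (−87.09) = 19.99 dB → 20.0 dB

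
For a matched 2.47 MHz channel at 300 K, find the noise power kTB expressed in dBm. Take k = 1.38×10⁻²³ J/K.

P_n = kTB = 1.38×10⁻²³ × 300 × 2.47×10⁶ = 1.02×10⁻¹⁴ W
In dBm: 10 log₁₀(1.02×10⁻¹⁴ / 10⁻³) = −109.9 dBm

−109.9 dBm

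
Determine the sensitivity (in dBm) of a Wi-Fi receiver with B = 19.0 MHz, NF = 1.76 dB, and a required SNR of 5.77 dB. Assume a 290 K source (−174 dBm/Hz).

Sensitivity = −174 + 10 log₁₀(B) + NF + SNR_min
= −174 + 72.79 + 1.76 + 5.77
= −93.68 dBm → −93.7 dBm

−93.7 dBm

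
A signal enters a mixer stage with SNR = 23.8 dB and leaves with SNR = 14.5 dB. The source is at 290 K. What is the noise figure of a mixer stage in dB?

9.3 dB

NF (dB) = SNR_in(dB) − SNR_out(dB) when the source is at T₀
NF = 23.8 − 14.5 = 9.3 dB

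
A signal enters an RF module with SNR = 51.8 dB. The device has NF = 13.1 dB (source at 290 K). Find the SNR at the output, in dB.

38.7 dB

By definition F = SNR_in/SNR_out, so in dB: SNR_out = SNR_in − NF
SNR_out = 51.8 − 13.1 = 38.7 dB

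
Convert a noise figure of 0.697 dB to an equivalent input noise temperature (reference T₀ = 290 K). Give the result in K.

50.5 K

F = 10^(0.697/10) = 1.17409
T_e = (F − 1)·T₀ = (1.17409 − 1) × 290 = 50.5 K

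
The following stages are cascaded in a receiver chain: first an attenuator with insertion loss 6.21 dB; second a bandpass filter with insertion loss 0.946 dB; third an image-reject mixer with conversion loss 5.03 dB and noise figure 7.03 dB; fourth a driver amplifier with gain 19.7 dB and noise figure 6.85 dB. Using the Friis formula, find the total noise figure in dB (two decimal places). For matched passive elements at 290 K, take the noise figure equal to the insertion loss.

Convert to linear (a loss of L dB is a gain of −L dB): F_i = 10^(NF_i/10), G_i = 10^(G_i,dB/10)
  Stage 1: F_1 = 10^(6.21/10) = 4.178, G_1 = 10^(−6.21/10) = 0.2393
  Stage 2: F_2 = 10^(0.946/10) = 1.243, G_2 = 10^(−0.946/10) = 0.8043
  Stage 3: F_3 = 10^(7.03/10) = 5.047, G_3 = 10^(−5.03/10) = 0.3141
  Stage 4: F_4 = 10^(6.85/10) = 4.842, G_4 = 10^(19.7/10) = 93.33
Friis cascade:
  F = 4.178 + (1.243 − 1)/0.2393 + (5.047 − 1)/0.1925 + (4.842 − 1)/0.06045 = 89.77
NF = 10 log₁₀(89.77) = 19.53 dB

19.53 dB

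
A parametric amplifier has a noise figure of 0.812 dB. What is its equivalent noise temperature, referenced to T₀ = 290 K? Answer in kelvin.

F = 10^(0.812/10) = 1.20559
T_e = (F − 1)·T₀ = (1.20559 − 1) × 290 = 59.6 K

59.6 K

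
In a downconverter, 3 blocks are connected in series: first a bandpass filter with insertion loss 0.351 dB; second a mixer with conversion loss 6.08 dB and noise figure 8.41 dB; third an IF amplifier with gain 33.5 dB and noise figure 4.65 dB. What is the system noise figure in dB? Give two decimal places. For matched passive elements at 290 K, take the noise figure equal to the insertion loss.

12.03 dB

Convert to linear (a loss of L dB is a gain of −L dB): F_i = 10^(NF_i/10), G_i = 10^(G_i,dB/10)
  Stage 1: F_1 = 10^(0.351/10) = 1.084, G_1 = 10^(−0.351/10) = 0.9224
  Stage 2: F_2 = 10^(8.41/10) = 6.934, G_2 = 10^(−6.08/10) = 0.2466
  Stage 3: F_3 = 10^(4.65/10) = 2.917, G_3 = 10^(33.5/10) = 2239
Friis cascade:
  F = 1.084 + (6.934 − 1)/0.9224 + (2.917 − 1)/0.2275 = 15.95
NF = 10 log₁₀(15.95) = 12.03 dB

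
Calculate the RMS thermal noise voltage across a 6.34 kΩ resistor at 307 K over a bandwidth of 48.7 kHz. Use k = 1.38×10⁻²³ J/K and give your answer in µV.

2.29 µV

V_n = √(4kTRB)
4kTRB = 4 × 1.38×10⁻²³ × 307 × 6.34×10³ × 4.87×10⁴ = 5.23×10⁻¹² V²
V_n = √(5.23×10⁻¹²) = 2.29×10⁻⁶ V = 2.29 µV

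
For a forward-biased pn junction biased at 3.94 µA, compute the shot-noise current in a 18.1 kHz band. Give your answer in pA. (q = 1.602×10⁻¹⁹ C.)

151 pA

I_n = √(2qI·B)
2qI·B = 2 × 1.602×10⁻¹⁹ × 3.94×10⁻⁶ × 1.81×10⁴ = 2.28×10⁻²⁰ A²
I_n = √(2.28×10⁻²⁰) = 1.51×10⁻¹⁰ A = 151 pA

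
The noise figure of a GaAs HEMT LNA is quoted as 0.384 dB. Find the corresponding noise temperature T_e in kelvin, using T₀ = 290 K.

F = 10^(0.384/10) = 1.09245
T_e = (F − 1)·T₀ = (1.09245 − 1) × 290 = 26.8 K

26.8 K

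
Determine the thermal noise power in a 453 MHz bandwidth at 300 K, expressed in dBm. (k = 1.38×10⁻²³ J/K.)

P_n = kTB = 1.38×10⁻²³ × 300 × 4.53×10⁸ = 1.88×10⁻¹² W
In dBm: 10 log₁₀(1.88×10⁻¹² / 10⁻³) = −87.3 dBm

−87.3 dBm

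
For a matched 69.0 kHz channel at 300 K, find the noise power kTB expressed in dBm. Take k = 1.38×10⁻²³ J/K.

P_n = kTB = 1.38×10⁻²³ × 300 × 6.90×10⁴ = 2.86×10⁻¹⁶ W
In dBm: 10 log₁₀(2.86×10⁻¹⁶ / 10⁻³) = −125.4 dBm

−125.4 dBm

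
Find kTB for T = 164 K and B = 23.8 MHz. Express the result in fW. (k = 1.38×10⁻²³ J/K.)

P_n = kTB = 1.38×10⁻²³ × 164 × 2.38×10⁷ = 5.39×10⁻¹⁴ W = 53.9 fW

53.9 fW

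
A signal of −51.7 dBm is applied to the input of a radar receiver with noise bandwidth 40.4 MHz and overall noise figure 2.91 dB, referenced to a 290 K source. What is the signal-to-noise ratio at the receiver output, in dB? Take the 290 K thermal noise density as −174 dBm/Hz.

43.3 dB

Noise floor: N = −174 + 10 log₁₀(B) + NF
10 log₁₀(4.04×10⁷) = 76.06 dB
N = −174 + 76.06 + 2.91 = −95.03 dBm
SNR = P_sig − N = −51.7 − (−95.03) = 43.33 dB → 43.3 dB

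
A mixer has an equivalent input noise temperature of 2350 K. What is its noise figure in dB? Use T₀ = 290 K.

F = 1 + T_e/T₀ = 1 + 2350/290 = 9.10345
NF = 10 log₁₀(9.10345) = 9.59 dB

9.59 dB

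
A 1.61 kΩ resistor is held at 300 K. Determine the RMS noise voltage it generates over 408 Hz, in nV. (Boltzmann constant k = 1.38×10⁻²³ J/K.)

104 nV

V_n = √(4kTRB)
4kTRB = 4 × 1.38×10⁻²³ × 300 × 1.61×10³ × 4.08×10² = 1.09×10⁻¹⁴ V²
V_n = √(1.09×10⁻¹⁴) = 1.04×10⁻⁷ V = 104 nV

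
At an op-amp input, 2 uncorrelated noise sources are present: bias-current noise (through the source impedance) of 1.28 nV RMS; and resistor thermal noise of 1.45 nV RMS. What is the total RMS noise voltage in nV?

1.93 nV

Uncorrelated sources add in power (mean-square): V_tot = √(ΣV_i²)
V_tot = √[(1.28×10⁻⁹)² + (1.45×10⁻⁹)²] = 1.93×10⁻⁹ V = 1.93 nV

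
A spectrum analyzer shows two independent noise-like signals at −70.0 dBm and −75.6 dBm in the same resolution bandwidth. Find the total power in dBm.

−68.9 dBm

Convert to linear, add, convert back:
P₁ = 1.00×10⁻¹⁰ W, P₂ = 2.75×10⁻¹¹ W
P_tot = 1.28×10⁻¹⁰ W → 10 log₁₀(P_tot / 10⁻³) = −68.9 dBm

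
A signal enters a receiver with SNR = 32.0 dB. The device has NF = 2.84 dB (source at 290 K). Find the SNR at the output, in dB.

29.16 dB

By definition F = SNR_in/SNR_out, so in dB: SNR_out = SNR_in − NF
SNR_out = 32.0 − 2.84 = 29.16 dB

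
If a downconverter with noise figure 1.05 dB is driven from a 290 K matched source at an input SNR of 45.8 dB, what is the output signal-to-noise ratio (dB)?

By definition F = SNR_in/SNR_out, so in dB: SNR_out = SNR_in − NF
SNR_out = 45.8 − 1.05 = 44.75 dB

44.75 dB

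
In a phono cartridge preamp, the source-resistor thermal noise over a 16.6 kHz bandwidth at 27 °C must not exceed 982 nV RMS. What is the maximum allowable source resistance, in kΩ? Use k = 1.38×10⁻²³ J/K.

3.51 kΩ

T = 27 °C + 273.15 = 300.15 K
Johnson–Nyquist: V_n = √(4kTRB) ⇒ R = V_n² / (4kTB)
4kTB = 4 × 1.38×10⁻²³ × 300.15 × 1.66×10⁴ = 2.75×10⁻¹⁶
R = (9.82×10⁻⁷)² / 2.75×10⁻¹⁶ = 3.51×10³ Ω = 3.51 kΩ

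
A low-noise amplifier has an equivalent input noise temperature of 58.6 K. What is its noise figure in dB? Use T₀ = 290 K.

0.799 dB

F = 1 + T_e/T₀ = 1 + 58.6/290 = 1.20207
NF = 10 log₁₀(1.20207) = 0.799 dB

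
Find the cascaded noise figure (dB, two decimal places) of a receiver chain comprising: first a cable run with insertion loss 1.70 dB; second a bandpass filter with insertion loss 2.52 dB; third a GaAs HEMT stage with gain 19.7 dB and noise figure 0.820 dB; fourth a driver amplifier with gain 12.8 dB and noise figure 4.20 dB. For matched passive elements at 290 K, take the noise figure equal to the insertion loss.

5.10 dB

Convert to linear (a loss of L dB is a gain of −L dB): F_i = 10^(NF_i/10), G_i = 10^(G_i,dB/10)
  Stage 1: F_1 = 10^(1.70/10) = 1.479, G_1 = 10^(−1.70/10) = 0.6761
  Stage 2: F_2 = 10^(2.52/10) = 1.786, G_2 = 10^(−2.52/10) = 0.5598
  Stage 3: F_3 = 10^(0.820/10) = 1.208, G_3 = 10^(19.7/10) = 93.33
  Stage 4: F_4 = 10^(4.20/10) = 2.630, G_4 = 10^(12.8/10) = 19.05
Friis cascade:
  F = 1.479 + (1.786 − 1)/0.6761 + (1.208 − 1)/0.3784 + (2.630 − 1)/35.32 = 3.238
NF = 10 log₁₀(3.238) = 5.10 dB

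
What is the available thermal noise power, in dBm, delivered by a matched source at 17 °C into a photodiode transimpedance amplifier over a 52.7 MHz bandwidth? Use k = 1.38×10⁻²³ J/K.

−96.8 dBm

T = 17 °C + 273.15 = 290.15 K
P_n = kTB = 1.38×10⁻²³ × 290.15 × 5.27×10⁷ = 2.11×10⁻¹³ W
In dBm: 10 log₁₀(2.11×10⁻¹³ / 10⁻³) = −96.8 dBm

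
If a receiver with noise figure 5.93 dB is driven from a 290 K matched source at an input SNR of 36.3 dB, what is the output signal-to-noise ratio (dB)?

By definition F = SNR_in/SNR_out, so in dB: SNR_out = SNR_in − NF
SNR_out = 36.3 − 5.93 = 30.37 dB

30.37 dB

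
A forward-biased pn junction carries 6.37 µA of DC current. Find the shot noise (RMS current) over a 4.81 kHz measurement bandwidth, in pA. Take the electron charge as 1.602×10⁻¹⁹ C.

I_n = √(2qI·B)
2qI·B = 2 × 1.602×10⁻¹⁹ × 6.37×10⁻⁶ × 4.81×10³ = 9.82×10⁻²¹ A²
I_n = √(9.82×10⁻²¹) = 9.91×10⁻¹¹ A = 99.1 pA

99.1 pA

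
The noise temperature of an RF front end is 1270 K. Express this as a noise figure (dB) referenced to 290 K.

7.31 dB

F = 1 + T_e/T₀ = 1 + 1270/290 = 5.37931
NF = 10 log₁₀(5.37931) = 7.31 dB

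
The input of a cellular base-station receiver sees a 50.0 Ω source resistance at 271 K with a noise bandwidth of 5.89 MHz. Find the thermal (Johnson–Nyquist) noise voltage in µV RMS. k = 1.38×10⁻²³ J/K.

V_n = √(4kTRB)
4kTRB = 4 × 1.38×10⁻²³ × 271 × 5.00×10¹ × 5.89×10⁶ = 4.41×10⁻¹² V²
V_n = √(4.41×10⁻¹²) = 2.10×10⁻⁶ V = 2.10 µV

2.10 µV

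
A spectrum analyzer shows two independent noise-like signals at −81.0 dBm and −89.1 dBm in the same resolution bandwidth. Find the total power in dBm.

Convert to linear, add, convert back:
P₁ = 7.94×10⁻¹² W, P₂ = 1.23×10⁻¹² W
P_tot = 9.17×10⁻¹² W → 10 log₁₀(P_tot / 10⁻³) = −80.4 dBm

−80.4 dBm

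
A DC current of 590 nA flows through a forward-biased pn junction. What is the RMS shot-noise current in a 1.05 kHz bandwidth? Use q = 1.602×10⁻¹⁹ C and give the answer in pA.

I_n = √(2qI·B)
2qI·B = 2 × 1.602×10⁻¹⁹ × 5.90×10⁻⁷ × 1.05×10³ = 1.98×10⁻²² A²
I_n = √(1.98×10⁻²²) = 1.41×10⁻¹¹ A = 14.1 pA

14.1 pA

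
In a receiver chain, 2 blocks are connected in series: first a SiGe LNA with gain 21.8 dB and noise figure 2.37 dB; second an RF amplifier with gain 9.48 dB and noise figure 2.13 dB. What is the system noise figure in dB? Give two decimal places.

Convert to linear (a loss of L dB is a gain of −L dB): F_i = 10^(NF_i/10), G_i = 10^(G_i,dB/10)
  Stage 1: F_1 = 10^(2.37/10) = 1.726, G_1 = 10^(21.8/10) = 151.4
  Stage 2: F_2 = 10^(2.13/10) = 1.633, G_2 = 10^(9.48/10) = 8.872
Friis cascade:
  F = 1.726 + (1.633 − 1)/151.4 = 1.730
NF = 10 log₁₀(1.730) = 2.38 dB

2.38 dB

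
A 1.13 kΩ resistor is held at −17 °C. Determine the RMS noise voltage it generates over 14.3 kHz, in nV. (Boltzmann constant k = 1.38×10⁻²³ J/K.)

T = −17 °C + 273.15 = 256.15 K
V_n = √(4kTRB)
4kTRB = 4 × 1.38×10⁻²³ × 256.15 × 1.13×10³ × 1.43×10⁴ = 2.28×10⁻¹³ V²
V_n = √(2.28×10⁻¹³) = 4.78×10⁻⁷ V = 478 nV

478 nV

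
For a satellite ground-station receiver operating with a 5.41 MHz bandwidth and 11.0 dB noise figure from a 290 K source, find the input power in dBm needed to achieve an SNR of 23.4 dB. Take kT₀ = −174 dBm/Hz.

Sensitivity = −174 + 10 log₁₀(B) + NF + SNR_min
= −174 + 67.33 + 11.0 + 23.4
= −72.27 dBm → −72.3 dBm

−72.3 dBm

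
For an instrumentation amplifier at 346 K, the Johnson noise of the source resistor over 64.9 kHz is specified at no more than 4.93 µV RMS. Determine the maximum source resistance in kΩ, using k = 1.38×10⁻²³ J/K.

19.6 kΩ

Johnson–Nyquist: V_n = √(4kTRB) ⇒ R = V_n² / (4kTB)
4kTB = 4 × 1.38×10⁻²³ × 346 × 6.49×10⁴ = 1.24×10⁻¹⁵
R = (4.93×10⁻⁶)² / 1.24×10⁻¹⁵ = 1.96×10⁴ Ω = 19.6 kΩ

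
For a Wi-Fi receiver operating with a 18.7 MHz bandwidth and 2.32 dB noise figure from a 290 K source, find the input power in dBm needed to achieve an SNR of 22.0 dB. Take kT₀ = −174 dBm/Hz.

Sensitivity = −174 + 10 log₁₀(B) + NF + SNR_min
= −174 + 72.72 + 2.32 + 22.0
= −76.96 dBm → −77.0 dBm

−77.0 dBm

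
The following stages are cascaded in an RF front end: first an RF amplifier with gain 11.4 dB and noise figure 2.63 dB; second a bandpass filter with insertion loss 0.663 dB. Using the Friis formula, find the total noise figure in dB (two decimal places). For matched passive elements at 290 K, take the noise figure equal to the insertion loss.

2.66 dB

Convert to linear (a loss of L dB is a gain of −L dB): F_i = 10^(NF_i/10), G_i = 10^(G_i,dB/10)
  Stage 1: F_1 = 10^(2.63/10) = 1.832, G_1 = 10^(11.4/10) = 13.80
  Stage 2: F_2 = 10^(0.663/10) = 1.165, G_2 = 10^(−0.663/10) = 0.8584
Friis cascade:
  F = 1.832 + (1.165 − 1)/13.80 = 1.844
NF = 10 log₁₀(1.844) = 2.66 dB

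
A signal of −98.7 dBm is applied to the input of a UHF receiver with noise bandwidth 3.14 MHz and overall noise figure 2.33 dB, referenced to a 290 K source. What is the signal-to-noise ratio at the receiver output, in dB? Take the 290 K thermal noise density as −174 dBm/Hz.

8.0 dB

Noise floor: N = −174 + 10 log₁₀(B) + NF
10 log₁₀(3.14×10⁶) = 64.97 dB
N = −174 + 64.97 + 2.33 = −106.70 dBm
SNR = P_sig − N = −98.7 − (−106.70) = 8.00 dB → 8.0 dB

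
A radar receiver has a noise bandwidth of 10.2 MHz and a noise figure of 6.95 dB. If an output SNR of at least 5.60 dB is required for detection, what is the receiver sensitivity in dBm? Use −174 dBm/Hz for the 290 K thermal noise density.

Sensitivity = −174 + 10 log₁₀(B) + NF + SNR_min
= −174 + 70.09 + 6.95 + 5.60
= −91.36 dBm → −91.4 dBm

−91.4 dBm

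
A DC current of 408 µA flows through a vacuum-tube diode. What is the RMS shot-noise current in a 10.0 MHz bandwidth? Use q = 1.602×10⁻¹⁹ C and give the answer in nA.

I_n = √(2qI·B)
2qI·B = 2 × 1.602×10⁻¹⁹ × 4.08×10⁻⁴ × 1.00×10⁷ = 1.31×10⁻¹⁵ A²
I_n = √(1.31×10⁻¹⁵) = 3.62×10⁻⁸ A = 36.2 nA

36.2 nA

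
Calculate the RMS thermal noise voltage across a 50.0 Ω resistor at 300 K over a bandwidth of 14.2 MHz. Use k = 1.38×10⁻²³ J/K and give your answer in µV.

V_n = √(4kTRB)
4kTRB = 4 × 1.38×10⁻²³ × 300 × 5.00×10¹ × 1.42×10⁷ = 1.18×10⁻¹¹ V²
V_n = √(1.18×10⁻¹¹) = 3.43×10⁻⁶ V = 3.43 µV

3.43 µV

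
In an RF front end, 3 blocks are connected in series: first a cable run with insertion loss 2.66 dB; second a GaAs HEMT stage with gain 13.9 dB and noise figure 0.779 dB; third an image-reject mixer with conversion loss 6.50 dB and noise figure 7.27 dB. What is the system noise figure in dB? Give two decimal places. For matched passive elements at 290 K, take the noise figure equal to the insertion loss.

4.04 dB

Convert to linear (a loss of L dB is a gain of −L dB): F_i = 10^(NF_i/10), G_i = 10^(G_i,dB/10)
  Stage 1: F_1 = 10^(2.66/10) = 1.845, G_1 = 10^(−2.66/10) = 0.5420
  Stage 2: F_2 = 10^(0.779/10) = 1.196, G_2 = 10^(13.9/10) = 24.55
  Stage 3: F_3 = 10^(7.27/10) = 5.333, G_3 = 10^(−6.50/10) = 0.2239
Friis cascade:
  F = 1.845 + (1.196 − 1)/0.5420 + (5.333 − 1)/13.30 = 2.533
NF = 10 log₁₀(2.533) = 4.04 dB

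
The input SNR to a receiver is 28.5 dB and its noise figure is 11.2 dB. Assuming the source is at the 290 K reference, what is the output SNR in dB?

17.3 dB

By definition F = SNR_in/SNR_out, so in dB: SNR_out = SNR_in − NF
SNR_out = 28.5 − 11.2 = 17.3 dB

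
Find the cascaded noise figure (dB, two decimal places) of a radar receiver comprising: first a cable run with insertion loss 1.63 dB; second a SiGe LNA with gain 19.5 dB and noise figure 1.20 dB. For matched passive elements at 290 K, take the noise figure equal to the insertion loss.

Convert to linear (a loss of L dB is a gain of −L dB): F_i = 10^(NF_i/10), G_i = 10^(G_i,dB/10)
  Stage 1: F_1 = 10^(1.63/10) = 1.455, G_1 = 10^(−1.63/10) = 0.6871
  Stage 2: F_2 = 10^(1.20/10) = 1.318, G_2 = 10^(19.5/10) = 89.13
Friis cascade:
  F = 1.455 + (1.318 − 1)/0.6871 = 1.919
NF = 10 log₁₀(1.919) = 2.83 dB

2.83 dB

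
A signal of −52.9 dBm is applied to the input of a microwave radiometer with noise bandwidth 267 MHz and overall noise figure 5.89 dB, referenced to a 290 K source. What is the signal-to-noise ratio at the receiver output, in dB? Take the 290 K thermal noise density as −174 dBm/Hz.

30.9 dB

Noise floor: N = −174 + 10 log₁₀(B) + NF
10 log₁₀(2.67×10⁸) = 84.27 dB
N = −174 + 84.27 + 5.89 = −83.84 dBm
SNR = P_sig − N = −52.9 − (−83.84) = 30.94 dB → 30.9 dB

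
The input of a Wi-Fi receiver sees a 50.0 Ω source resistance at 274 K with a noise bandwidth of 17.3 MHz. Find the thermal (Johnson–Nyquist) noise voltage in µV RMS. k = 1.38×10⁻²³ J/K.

V_n = √(4kTRB)
4kTRB = 4 × 1.38×10⁻²³ × 274 × 5.00×10¹ × 1.73×10⁷ = 1.31×10⁻¹¹ V²
V_n = √(1.31×10⁻¹¹) = 3.62×10⁻⁶ V = 3.62 µV

3.62 µV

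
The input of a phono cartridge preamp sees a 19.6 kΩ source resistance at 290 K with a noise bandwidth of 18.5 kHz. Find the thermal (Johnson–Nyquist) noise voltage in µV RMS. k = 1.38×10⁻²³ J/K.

V_n = √(4kTRB)
4kTRB = 4 × 1.38×10⁻²³ × 290 × 1.96×10⁴ × 1.85×10⁴ = 5.80×10⁻¹² V²
V_n = √(5.80×10⁻¹²) = 2.41×10⁻⁶ V = 2.41 µV

2.41 µV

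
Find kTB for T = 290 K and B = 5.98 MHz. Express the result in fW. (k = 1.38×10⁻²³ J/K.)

23.9 fW

P_n = kTB = 1.38×10⁻²³ × 290 × 5.98×10⁶ = 2.39×10⁻¹⁴ W = 23.9 fW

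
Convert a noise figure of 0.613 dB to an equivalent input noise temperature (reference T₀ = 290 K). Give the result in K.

F = 10^(0.613/10) = 1.1516
T_e = (F − 1)·T₀ = (1.1516 − 1) × 290 = 44.0 K

44.0 K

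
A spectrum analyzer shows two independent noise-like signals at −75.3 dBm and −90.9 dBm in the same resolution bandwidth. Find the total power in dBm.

Convert to linear, add, convert back:
P₁ = 2.95×10⁻¹¹ W, P₂ = 8.13×10⁻¹³ W
P_tot = 3.03×10⁻¹¹ W → 10 log₁₀(P_tot / 10⁻³) = −75.2 dBm

−75.2 dBm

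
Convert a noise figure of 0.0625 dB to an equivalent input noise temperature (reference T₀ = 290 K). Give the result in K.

F = 10^(0.0625/10) = 1.0145
T_e = (F − 1)·T₀ = (1.0145 − 1) × 290 = 4.20 K

4.20 K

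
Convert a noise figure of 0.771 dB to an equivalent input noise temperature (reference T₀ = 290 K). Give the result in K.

F = 10^(0.771/10) = 1.19426
T_e = (F − 1)·T₀ = (1.19426 − 1) × 290 = 56.3 K

56.3 K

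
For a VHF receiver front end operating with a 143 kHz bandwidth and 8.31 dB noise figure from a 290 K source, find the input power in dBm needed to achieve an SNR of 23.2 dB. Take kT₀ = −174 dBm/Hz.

Sensitivity = −174 + 10 log₁₀(B) + NF + SNR_min
= −174 + 51.55 + 8.31 + 23.2
= −90.94 dBm → −90.9 dBm

−90.9 dBm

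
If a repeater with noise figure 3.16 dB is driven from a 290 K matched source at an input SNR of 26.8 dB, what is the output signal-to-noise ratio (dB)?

23.64 dB

By definition F = SNR_in/SNR_out, so in dB: SNR_out = SNR_in − NF
SNR_out = 26.8 − 3.16 = 23.64 dB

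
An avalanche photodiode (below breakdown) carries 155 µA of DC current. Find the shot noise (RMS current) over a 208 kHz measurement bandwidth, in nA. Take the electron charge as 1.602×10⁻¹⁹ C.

3.21 nA

I_n = √(2qI·B)
2qI·B = 2 × 1.602×10⁻¹⁹ × 1.55×10⁻⁴ × 2.08×10⁵ = 1.03×10⁻¹⁷ A²
I_n = √(1.03×10⁻¹⁷) = 3.21×10⁻⁹ A = 3.21 nA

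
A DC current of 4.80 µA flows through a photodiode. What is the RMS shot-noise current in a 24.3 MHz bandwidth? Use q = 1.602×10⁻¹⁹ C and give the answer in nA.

6.11 nA

I_n = √(2qI·B)
2qI·B = 2 × 1.602×10⁻¹⁹ × 4.80×10⁻⁶ × 2.43×10⁷ = 3.74×10⁻¹⁷ A²
I_n = √(3.74×10⁻¹⁷) = 6.11×10⁻⁹ A = 6.11 nA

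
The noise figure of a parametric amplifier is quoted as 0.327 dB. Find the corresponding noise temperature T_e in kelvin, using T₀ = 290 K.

F = 10^(0.327/10) = 1.0782
T_e = (F − 1)·T₀ = (1.0782 − 1) × 290 = 22.7 K

22.7 K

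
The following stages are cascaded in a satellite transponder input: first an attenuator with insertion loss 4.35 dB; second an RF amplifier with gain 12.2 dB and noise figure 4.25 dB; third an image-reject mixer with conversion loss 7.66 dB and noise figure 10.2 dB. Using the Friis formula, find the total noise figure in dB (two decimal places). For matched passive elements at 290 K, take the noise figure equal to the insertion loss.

Convert to linear (a loss of L dB is a gain of −L dB): F_i = 10^(NF_i/10), G_i = 10^(G_i,dB/10)
  Stage 1: F_1 = 10^(4.35/10) = 2.723, G_1 = 10^(−4.35/10) = 0.3673
  Stage 2: F_2 = 10^(4.25/10) = 2.661, G_2 = 10^(12.2/10) = 16.60
  Stage 3: F_3 = 10^(10.2/10) = 10.47, G_3 = 10^(−7.66/10) = 0.1714
Friis cascade:
  F = 2.723 + (2.661 − 1)/0.3673 + (10.47 − 1)/6.095 = 8.798
NF = 10 log₁₀(8.798) = 9.44 dB

9.44 dB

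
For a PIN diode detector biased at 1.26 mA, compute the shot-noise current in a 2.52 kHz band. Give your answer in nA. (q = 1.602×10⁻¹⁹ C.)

I_n = √(2qI·B)
2qI·B = 2 × 1.602×10⁻¹⁹ × 1.26×10⁻³ × 2.52×10³ = 1.02×10⁻¹⁸ A²
I_n = √(1.02×10⁻¹⁸) = 1.01×10⁻⁹ A = 1.01 nA

1.01 nA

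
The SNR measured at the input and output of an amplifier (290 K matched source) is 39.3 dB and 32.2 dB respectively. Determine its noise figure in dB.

7.1 dB

NF (dB) = SNR_in(dB) − SNR_out(dB) when the source is at T₀
NF = 39.3 − 32.2 = 7.1 dB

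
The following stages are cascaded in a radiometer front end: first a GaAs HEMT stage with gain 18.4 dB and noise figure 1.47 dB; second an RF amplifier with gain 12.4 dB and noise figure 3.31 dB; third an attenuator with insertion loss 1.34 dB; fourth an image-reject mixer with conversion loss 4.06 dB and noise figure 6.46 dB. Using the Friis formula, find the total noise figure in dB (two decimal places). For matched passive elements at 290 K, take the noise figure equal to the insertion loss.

1.53 dB

Convert to linear (a loss of L dB is a gain of −L dB): F_i = 10^(NF_i/10), G_i = 10^(G_i,dB/10)
  Stage 1: F_1 = 10^(1.47/10) = 1.403, G_1 = 10^(18.4/10) = 69.18
  Stage 2: F_2 = 10^(3.31/10) = 2.143, G_2 = 10^(12.4/10) = 17.38
  Stage 3: F_3 = 10^(1.34/10) = 1.361, G_3 = 10^(−1.34/10) = 0.7345
  Stage 4: F_4 = 10^(6.46/10) = 4.426, G_4 = 10^(−4.06/10) = 0.3926
Friis cascade:
  F = 1.403 + (2.143 − 1)/69.18 + (1.361 − 1)/1202 + (4.426 − 1)/883.1 = 1.424
NF = 10 log₁₀(1.424) = 1.53 dB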